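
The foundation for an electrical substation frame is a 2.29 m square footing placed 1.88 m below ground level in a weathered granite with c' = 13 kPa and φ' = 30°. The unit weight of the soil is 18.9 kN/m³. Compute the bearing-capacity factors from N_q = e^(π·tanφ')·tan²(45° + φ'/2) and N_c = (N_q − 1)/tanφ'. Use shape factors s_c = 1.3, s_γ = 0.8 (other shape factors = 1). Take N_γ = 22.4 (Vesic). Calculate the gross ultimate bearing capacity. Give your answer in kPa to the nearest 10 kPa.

q_ult ≈ 1550 kPa

tan30° = 0.5774, so N_q = e^(π×0.5774)·tan²(60°) = 6.134 × 3.0 = 18.4.
N_c = (18.4 − 1)/tan30° = 30.14.
q = γ·D_f = 18.9 × 1.88 = 35.532 kPa.
c·N_c·s_c = 13 × 30.14 × 1.3 = 509.36 kPa
q·N_q = 35.532 × 18.401 = 653.83 kPa
0.5·γ·B·N_γ·s_γ = 0.5 × 18.9 × 2.29 × 22.4 × 0.8 = 387.8 kPa
q_ult = 509.36 + 653.83 + 387.8 = 1551 kPa.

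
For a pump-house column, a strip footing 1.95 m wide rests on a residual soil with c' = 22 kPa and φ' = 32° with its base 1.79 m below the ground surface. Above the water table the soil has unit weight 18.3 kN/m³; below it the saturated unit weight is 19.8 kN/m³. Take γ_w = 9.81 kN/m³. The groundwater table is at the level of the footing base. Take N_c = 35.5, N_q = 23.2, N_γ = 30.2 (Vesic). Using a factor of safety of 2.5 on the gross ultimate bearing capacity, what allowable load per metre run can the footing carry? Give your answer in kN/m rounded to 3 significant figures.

≈ 1430 kN/m

q = γ·D_f = 18.3 × 1.79 = 32.757 kPa.
For the ½γBN_γ term take γ' = 19.8 − 9.81 = 9.99 kN/m³ (soil below base is submerged).
c·N_c = 22 × 35.5 = 781 kPa
q·N_q = 32.757 × 23.2 = 759.96 kPa
0.5·γ·B·N_γ = 0.5 × 9.99 × 1.95 × 30.2 = 294.16 kPa
q_ult = 781 + 759.96 + 294.16 = 1835.1 kPa.
Gross allowable pressure q_all = 1835.1 / 2.5 = 734.05 kPa.
Allowable wall load = q_all × B = 734.05 × 1.95 = 1431.4 kN per metre run.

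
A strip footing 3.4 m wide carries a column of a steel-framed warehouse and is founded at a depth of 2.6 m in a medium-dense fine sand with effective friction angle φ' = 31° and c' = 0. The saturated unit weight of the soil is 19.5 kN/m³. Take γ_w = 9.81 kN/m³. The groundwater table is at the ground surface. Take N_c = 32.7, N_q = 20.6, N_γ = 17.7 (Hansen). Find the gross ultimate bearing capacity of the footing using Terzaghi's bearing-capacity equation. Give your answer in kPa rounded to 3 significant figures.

q_ult ≈ 811 kPa

Water table at ground surface, so effective unit weight γ' = 19.5 − 9.81 = 9.69 kN/m³ is used throughout; overburden q = 9.69 × 2.6 = 25.194 kPa; the same γ' applies in the ½γBN_γ term.
Surcharge term q·N_q = 25.194 × 20.6 = 519 kPa; self-weight term 0.5·γ·B·N_γ = 0.5 × 9.69 × 3.4 × 17.7 = 291.57 kPa.
q_ult = 519 + 291.57 = 810.57 kPa.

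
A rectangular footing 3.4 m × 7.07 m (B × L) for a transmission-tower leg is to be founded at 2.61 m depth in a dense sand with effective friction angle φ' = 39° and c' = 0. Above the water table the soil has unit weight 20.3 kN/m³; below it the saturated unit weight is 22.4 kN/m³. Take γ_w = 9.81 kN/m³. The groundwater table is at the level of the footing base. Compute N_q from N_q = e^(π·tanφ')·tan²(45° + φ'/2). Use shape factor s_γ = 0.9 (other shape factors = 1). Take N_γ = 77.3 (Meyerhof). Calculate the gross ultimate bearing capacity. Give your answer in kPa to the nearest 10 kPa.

q_ult ≈ 4450 kPa

tan39° = 0.8098, so N_q = e^(π×0.8098)·tan²(64.5°) = 12.731 × 4.395 = 55.96.
Overburden at base level: q = 20.3 × 2.61 = 52.983 kPa.
Below the base the soil is submerged, so the ½γBN_γ term uses γ' = 22.4 − 9.81 = 12.59 kN/m³.
Surcharge term q·N_q = 52.983 × 55.957 = 2964.8 kPa; self-weight term 0.5·γ·B·N_γ·s_γ = 0.5 × 12.59 × 3.4 × 77.3 × 0.9 = 1489 kPa.
q_ult = 2964.8 + 1489 = 4453.8 kPa.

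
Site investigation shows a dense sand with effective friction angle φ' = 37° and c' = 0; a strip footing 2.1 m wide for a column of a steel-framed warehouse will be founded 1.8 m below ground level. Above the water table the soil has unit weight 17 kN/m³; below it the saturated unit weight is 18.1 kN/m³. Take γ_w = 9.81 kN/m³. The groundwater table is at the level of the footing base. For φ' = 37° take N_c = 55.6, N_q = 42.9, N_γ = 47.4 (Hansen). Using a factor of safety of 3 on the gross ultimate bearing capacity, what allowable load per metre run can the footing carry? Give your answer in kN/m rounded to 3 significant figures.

q = γ·D_f = 17 × 1.8 = 30.6 kPa.
For the ½γBN_γ term take γ' = 18.1 − 9.81 = 8.29 kN/m³ (soil below base is submerged).
q·N_q = 30.6 × 42.9 = 1312.7 kPa
0.5·γ·B·N_γ = 0.5 × 8.29 × 2.1 × 47.4 = 412.59 kPa
q_ult = 1312.7 + 412.59 = 1725.3 kPa.
Gross allowable pressure q_all = 1725.3 / 3 = 575.11 kPa.
Allowable wall load = q_all × B = 575.11 × 2.1 = 1207.7 kN per metre run.

≈ 1210 kN/m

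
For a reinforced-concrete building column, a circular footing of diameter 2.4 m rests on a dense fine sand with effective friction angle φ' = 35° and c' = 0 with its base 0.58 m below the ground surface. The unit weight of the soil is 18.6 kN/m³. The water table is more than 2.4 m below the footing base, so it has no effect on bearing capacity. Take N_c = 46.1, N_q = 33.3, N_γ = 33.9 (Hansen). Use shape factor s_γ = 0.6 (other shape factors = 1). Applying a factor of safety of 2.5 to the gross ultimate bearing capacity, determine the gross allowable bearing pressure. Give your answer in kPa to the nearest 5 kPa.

Effective surcharge at the founding depth q = γ·D_f = 18.6 × 0.58 = 10.788 kPa.
q_ult = q·N_q + 0.5·γ·B·N_γ·s_γ
     = 10.788 × 33.3 + 0.5 × 18.6 × 2.4 × 33.9 × 0.6
     = 359.24 + 453.99 = 813.23 kPa.
q_all = q_ult / FS = 813.23 / 2.5 = 325.29 kPa.

q_all ≈ 325 kPa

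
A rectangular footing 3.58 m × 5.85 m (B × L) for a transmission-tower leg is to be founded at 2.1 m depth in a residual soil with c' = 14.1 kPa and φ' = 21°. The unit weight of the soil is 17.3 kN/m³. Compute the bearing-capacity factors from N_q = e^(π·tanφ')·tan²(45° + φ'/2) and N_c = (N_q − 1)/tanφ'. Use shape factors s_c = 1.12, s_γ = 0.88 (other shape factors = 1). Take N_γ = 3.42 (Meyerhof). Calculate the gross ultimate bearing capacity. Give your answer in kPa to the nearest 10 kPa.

tan21° = 0.3839, so N_q = e^(π×0.3839)·tan²(55.5°) = 3.34 × 2.117 = 7.07.
N_c = (7.07 − 1)/tan21° = 15.81.
q = γ·D_f = 17.3 × 2.1 = 36.33 kPa.
c·N_c·s_c = 14.1 × 15.815 × 1.12 = 249.75 kPa
q·N_q = 36.33 × 7.0708 = 256.88 kPa
0.5·γ·B·N_γ·s_γ = 0.5 × 17.3 × 3.58 × 3.42 × 0.88 = 93.198 kPa
q_ult = 249.75 + 256.88 + 93.198 = 599.83 kPa.

q_ult ≈ 600 kPa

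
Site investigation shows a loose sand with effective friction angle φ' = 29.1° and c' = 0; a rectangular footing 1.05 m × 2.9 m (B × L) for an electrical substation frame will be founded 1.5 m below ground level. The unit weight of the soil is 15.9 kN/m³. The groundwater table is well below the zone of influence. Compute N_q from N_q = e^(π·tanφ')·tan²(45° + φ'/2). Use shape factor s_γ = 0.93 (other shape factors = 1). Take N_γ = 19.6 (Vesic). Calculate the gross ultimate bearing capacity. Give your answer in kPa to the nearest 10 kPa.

q_ult ≈ 550 kPa

tan29.1° = 0.5566, so N_q = e^(π×0.5566)·tan²(59.55°) = 5.746 × 2.894 = 16.63.
Overburden at base level: q = 15.9 × 1.5 = 23.85 kPa.
Surcharge term q·N_q = 23.85 × 16.628 = 396.58 kPa; self-weight term 0.5·γ·B·N_γ·s_γ = 0.5 × 15.9 × 1.05 × 19.6 × 0.93 = 152.16 kPa.
q_ult = 396.58 + 152.16 = 548.74 kPa.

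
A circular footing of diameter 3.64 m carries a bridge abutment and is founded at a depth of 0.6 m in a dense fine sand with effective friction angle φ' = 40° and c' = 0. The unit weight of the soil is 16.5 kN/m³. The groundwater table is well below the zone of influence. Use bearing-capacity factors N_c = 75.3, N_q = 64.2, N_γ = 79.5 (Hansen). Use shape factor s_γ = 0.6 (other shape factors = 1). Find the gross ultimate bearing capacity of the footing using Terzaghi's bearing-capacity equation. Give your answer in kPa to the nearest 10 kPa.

q_ult ≈ 2070 kPa

q = γ·D_f = 16.5 × 0.6 = 9.9 kPa.
q·N_q = 9.9 × 64.2 = 635.58 kPa
0.5·γ·B·N_γ·s_γ = 0.5 × 16.5 × 3.64 × 79.5 × 0.6 = 1432.4 kPa
q_ult = 635.58 + 1432.4 = 2068 kPa.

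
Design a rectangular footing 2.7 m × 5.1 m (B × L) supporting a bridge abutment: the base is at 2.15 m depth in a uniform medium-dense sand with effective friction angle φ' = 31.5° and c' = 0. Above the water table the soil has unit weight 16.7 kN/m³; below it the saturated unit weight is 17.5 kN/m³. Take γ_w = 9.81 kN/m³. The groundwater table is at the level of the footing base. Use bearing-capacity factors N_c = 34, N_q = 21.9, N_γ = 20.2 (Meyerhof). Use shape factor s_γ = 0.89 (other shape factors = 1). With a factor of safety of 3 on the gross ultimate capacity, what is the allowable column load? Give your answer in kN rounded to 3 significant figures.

P_all ≈ 4470 kN

q = γ·D_f = 16.7 × 2.15 = 35.905 kPa.
For the ½γBN_γ term take γ' = 17.5 − 9.81 = 7.69 kN/m³ (soil below base is submerged).
q·N_q = 35.905 × 21.9 = 786.32 kPa
0.5·γ·B·N_γ·s_γ = 0.5 × 7.69 × 2.7 × 20.2 × 0.89 = 186.64 kPa
q_ult = 786.32 + 186.64 = 972.96 kPa.
Gross allowable pressure q_all = 972.96 / 3 = 324.32 kPa.
Footing area = 13.77 m², so allowable column load = 324.32 × 13.77 = 4465.9 kN.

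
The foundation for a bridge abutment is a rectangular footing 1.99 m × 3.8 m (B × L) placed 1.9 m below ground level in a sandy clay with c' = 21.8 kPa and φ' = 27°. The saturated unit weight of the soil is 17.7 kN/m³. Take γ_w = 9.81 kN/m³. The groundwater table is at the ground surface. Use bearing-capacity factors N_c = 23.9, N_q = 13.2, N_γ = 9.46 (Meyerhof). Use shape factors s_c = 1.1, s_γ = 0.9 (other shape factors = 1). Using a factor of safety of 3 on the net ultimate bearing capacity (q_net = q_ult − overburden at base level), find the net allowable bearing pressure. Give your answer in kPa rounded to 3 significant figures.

q_all(net) ≈ 274 kPa

With the water table at the surface the whole profile is submerged: γ' = 17.7 − 9.81 = 7.89 kN/m³, so q = γ'·D_f = 14.991 kPa; the same γ' applies in the ½γBN_γ term.
q_ult = c·N_c·s_c + q·N_q + 0.5·γ·B·N_γ·s_γ
     = 21.8 × 23.9 × 1.1 + 14.991 × 13.2 + 0.5 × 7.89 × 1.99 × 9.46 × 0.9
     = 573.12 + 197.88 + 66.84 = 837.84 kPa.
q_net = 837.84 − 14.991 = 822.85 kPa.
q_all(net) = 822.85 / 3 = 274.28 kPa.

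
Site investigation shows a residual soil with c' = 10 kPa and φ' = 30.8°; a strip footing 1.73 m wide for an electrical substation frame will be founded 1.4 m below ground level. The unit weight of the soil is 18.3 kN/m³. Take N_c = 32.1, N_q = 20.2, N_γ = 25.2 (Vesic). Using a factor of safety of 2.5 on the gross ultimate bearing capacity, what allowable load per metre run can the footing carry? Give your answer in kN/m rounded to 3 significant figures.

≈ 856 kN/m

Effective surcharge at the founding depth q = γ·D_f = 18.3 × 1.4 = 25.62 kPa.
q_ult = c·N_c + q·N_q + 0.5·γ·B·N_γ
     = 10 × 32.1 + 25.62 × 20.2 + 0.5 × 18.3 × 1.73 × 25.2
     = 321 + 517.52 + 398.9 = 1237.4 kPa.
Gross allowable pressure q_all = 1237.4 / 2.5 = 494.97 kPa.
Allowable wall load = q_all × B = 494.97 × 1.73 = 856.3 kN per metre run.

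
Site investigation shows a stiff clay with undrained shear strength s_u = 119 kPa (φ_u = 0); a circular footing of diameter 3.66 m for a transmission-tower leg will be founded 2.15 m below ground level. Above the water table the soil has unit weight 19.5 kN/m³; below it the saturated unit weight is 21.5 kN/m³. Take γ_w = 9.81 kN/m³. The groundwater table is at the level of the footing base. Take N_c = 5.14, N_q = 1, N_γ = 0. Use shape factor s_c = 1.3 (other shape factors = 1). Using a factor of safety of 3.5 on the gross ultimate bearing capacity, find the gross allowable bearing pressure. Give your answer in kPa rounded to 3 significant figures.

q_all ≈ 239 kPa

Overburden at base level: q = 19.5 × 2.15 = 41.925 kPa.
Cohesion term c·N_c·s_c = 119 × 5.14 × 1.3 = 795.16 kPa; surcharge term q·N_q = 41.925 × 1 = 41.925 kPa.
q_ult = 795.16 + 41.925 = 837.08 kPa.
q_all = 837.08 / 3.5 = 239.17 kPa.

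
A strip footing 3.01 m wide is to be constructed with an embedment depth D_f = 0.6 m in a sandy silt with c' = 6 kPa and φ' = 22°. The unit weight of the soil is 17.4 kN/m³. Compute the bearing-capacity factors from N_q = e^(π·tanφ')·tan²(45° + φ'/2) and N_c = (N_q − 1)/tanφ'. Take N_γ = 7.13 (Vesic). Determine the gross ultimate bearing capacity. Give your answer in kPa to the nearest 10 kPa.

q_ult ≈ 370 kPa

tan22° = 0.404, so N_q = e^(π×0.404)·tan²(56°) = 3.558 × 2.198 = 7.82.
N_c = (7.82 − 1)/tan22° = 16.88.
Overburden at base level: q = 17.4 × 0.6 = 10.44 kPa.
Cohesion term c·N_c = 6 × 16.883 = 101.3 kPa; surcharge term q·N_q = 10.44 × 7.8211 = 81.652 kPa; self-weight term 0.5·γ·B·N_γ = 0.5 × 17.4 × 3.01 × 7.13 = 186.71 kPa.
q_ult = 101.3 + 81.652 + 186.71 = 369.66 kPa.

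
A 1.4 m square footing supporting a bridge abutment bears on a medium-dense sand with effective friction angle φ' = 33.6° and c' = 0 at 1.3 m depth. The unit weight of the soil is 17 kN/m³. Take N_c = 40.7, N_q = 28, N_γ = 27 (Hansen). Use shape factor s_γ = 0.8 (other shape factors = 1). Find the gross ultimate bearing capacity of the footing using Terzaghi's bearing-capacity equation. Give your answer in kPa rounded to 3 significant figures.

q_ult ≈ 876 kPa

Overburden at base level: q = 17 × 1.3 = 22.1 kPa.
Surcharge term q·N_q = 22.1 × 28 = 618.8 kPa; self-weight term 0.5·γ·B·N_γ·s_γ = 0.5 × 17 × 1.4 × 27 × 0.8 = 257.04 kPa.
q_ult = 618.8 + 257.04 = 875.84 kPa.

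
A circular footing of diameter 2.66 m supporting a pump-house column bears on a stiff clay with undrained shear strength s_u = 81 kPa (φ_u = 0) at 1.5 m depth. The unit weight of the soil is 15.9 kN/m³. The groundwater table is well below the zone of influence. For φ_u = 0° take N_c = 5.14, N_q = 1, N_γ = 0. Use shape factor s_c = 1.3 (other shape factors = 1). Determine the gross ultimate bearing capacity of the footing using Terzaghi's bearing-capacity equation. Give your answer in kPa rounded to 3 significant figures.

q_ult ≈ 565 kPa

q = γ·D_f = 15.9 × 1.5 = 23.85 kPa.
c·N_c·s_c = 81 × 5.14 × 1.3 = 541.24 kPa
q·N_q = 23.85 × 1 = 23.85 kPa
q_ult = 541.24 + 23.85 = 565.09 kPa.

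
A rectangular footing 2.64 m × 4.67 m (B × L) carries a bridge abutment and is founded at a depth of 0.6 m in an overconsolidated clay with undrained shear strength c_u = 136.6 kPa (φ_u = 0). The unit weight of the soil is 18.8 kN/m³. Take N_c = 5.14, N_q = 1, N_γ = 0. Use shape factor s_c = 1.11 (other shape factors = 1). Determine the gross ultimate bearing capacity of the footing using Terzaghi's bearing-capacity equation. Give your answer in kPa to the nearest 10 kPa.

q_ult ≈ 790 kPa

Effective surcharge at the founding depth q = γ·D_f = 18.8 × 0.6 = 11.28 kPa.
q_ult = c·N_c·s_c + q·N_q
     = 136.6 × 5.14 × 1.11 + 11.28 × 1
     = 779.36 + 11.28 = 790.64 kPa.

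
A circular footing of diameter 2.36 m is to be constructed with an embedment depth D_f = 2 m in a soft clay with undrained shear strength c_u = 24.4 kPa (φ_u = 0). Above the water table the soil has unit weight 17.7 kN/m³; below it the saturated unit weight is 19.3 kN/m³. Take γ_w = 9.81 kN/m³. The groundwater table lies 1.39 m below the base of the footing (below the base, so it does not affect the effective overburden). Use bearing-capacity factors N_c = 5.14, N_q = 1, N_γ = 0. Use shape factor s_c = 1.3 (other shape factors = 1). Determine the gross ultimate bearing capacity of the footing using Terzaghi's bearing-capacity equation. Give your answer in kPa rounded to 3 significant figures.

Effective surcharge at the founding depth q = γ·D_f = 17.7 × 2 = 35.4 kPa.
q_ult = c·N_c·s_c + q·N_q
     = 24.4 × 5.14 × 1.3 + 35.4 × 1
     = 163.04 + 35.4 = 198.44 kPa.

q_ult ≈ 198 kPa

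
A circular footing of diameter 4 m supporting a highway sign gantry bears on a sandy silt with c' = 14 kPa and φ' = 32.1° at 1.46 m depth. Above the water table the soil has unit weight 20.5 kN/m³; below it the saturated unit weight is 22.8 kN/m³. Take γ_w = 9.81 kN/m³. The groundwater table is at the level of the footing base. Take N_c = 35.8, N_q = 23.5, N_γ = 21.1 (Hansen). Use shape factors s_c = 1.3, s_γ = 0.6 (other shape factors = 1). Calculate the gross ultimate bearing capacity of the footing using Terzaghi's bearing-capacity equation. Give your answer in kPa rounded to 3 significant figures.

q_ult ≈ 1680 kPa

Effective surcharge at the founding depth q = γ·D_f = 20.5 × 1.46 = 29.93 kPa.
The water table coincides with the base, so in the self-weight term γ → γ' = 12.99 kN/m³.
q_ult = c·N_c·s_c + q·N_q + 0.5·γ·B·N_γ·s_γ
     = 14 × 35.8 × 1.3 + 29.93 × 23.5 + 0.5 × 12.99 × 4 × 21.1 × 0.6
     = 651.56 + 703.36 + 328.91 = 1683.8 kPa.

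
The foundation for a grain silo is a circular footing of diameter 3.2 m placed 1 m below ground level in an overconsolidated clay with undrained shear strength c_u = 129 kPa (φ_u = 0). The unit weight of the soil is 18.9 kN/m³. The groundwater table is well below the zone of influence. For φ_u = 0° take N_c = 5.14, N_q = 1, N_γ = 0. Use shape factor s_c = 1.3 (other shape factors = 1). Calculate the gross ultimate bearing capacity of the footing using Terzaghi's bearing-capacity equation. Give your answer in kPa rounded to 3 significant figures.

q_ult ≈ 881 kPa

Effective surcharge at the founding depth q = γ·D_f = 18.9 × 1 = 18.9 kPa.
q_ult = c·N_c·s_c + q·N_q
     = 129 × 5.14 × 1.3 + 18.9 × 1
     = 861.98 + 18.9 = 880.88 kPa.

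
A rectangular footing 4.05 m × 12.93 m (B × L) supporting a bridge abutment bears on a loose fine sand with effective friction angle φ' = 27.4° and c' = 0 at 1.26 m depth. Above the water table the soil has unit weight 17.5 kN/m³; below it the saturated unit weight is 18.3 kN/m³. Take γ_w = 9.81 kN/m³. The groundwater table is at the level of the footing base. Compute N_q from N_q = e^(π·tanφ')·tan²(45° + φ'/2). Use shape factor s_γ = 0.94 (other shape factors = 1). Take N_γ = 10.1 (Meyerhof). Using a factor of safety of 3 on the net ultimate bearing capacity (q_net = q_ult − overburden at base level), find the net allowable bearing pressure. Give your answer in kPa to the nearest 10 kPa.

N_q = e^(π·tan27.4°)·tan²(58.7°) = 13.78.
q = γ·D_f = 17.5 × 1.26 = 22.05 kPa.
For the ½γBN_γ term take γ' = 18.3 − 9.81 = 8.49 kN/m³ (soil below base is submerged).
q·N_q = 22.05 × 13.785 = 303.96 kPa
0.5·γ·B·N_γ·s_γ = 0.5 × 8.49 × 4.05 × 10.1 × 0.94 = 163.22 kPa
q_ult = 303.96 + 163.22 = 467.18 kPa.
q_net = 467.18 − 22.05 = 445.13 kPa.
q_all(net) = 445.13 / 3 = 148.38 kPa.

q_all(net) ≈ 150 kPa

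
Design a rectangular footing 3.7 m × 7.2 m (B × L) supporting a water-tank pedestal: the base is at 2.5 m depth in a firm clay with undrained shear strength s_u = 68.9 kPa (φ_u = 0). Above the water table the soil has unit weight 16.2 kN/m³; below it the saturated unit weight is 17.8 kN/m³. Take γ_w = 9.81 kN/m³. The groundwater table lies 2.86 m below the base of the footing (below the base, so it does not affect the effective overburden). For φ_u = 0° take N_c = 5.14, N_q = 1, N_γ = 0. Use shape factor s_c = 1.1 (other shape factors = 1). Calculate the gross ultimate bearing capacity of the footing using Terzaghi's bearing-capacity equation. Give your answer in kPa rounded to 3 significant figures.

Effective surcharge at the founding depth q = γ·D_f = 16.2 × 2.5 = 40.5 kPa.
q_ult = c·N_c·s_c + q·N_q
     = 68.9 × 5.14 × 1.1 + 40.5 × 1
     = 389.56 + 40.5 = 430.06 kPa.

q_ult ≈ 430 kPa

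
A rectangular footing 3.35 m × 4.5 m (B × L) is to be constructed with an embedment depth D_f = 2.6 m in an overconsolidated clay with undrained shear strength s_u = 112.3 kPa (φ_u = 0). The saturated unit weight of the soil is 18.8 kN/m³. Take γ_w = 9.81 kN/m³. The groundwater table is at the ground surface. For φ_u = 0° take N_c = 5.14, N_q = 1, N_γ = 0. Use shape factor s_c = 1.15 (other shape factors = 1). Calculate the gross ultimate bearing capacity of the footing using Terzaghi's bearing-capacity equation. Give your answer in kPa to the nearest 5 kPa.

Water table at ground surface, so effective unit weight γ' = 18.8 − 9.81 = 8.99 kN/m³ is used throughout; overburden q = 8.99 × 2.6 = 23.374 kPa.
Cohesion term c·N_c·s_c = 112.3 × 5.14 × 1.15 = 663.81 kPa; surcharge term q·N_q = 23.374 × 1 = 23.374 kPa.
q_ult = 663.81 + 23.374 = 687.18 kPa.

q_ult ≈ 685 kPa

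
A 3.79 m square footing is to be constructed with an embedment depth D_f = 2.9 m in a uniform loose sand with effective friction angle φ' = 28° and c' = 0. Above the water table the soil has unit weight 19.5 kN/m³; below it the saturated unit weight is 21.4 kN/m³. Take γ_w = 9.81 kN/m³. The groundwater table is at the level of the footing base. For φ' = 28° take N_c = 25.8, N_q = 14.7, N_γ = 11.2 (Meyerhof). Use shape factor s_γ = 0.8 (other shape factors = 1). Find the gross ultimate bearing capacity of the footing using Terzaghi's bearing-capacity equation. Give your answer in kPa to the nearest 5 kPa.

Overburden at base level: q = 19.5 × 2.9 = 56.55 kPa.
Below the base the soil is submerged, so the ½γBN_γ term uses γ' = 21.4 − 9.81 = 11.59 kN/m³.
Surcharge term q·N_q = 56.55 × 14.7 = 831.28 kPa; self-weight term 0.5·γ·B·N_γ·s_γ = 0.5 × 11.59 × 3.79 × 11.2 × 0.8 = 196.79 kPa.
q_ult = 831.28 + 196.79 = 1028.1 kPa.

q_ult ≈ 1030 kPa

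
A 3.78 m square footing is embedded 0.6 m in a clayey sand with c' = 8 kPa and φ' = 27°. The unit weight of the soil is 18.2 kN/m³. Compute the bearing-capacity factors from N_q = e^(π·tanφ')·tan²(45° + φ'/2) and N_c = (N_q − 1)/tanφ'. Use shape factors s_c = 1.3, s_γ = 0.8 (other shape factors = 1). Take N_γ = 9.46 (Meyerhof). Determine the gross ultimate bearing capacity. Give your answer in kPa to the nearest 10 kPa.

tan27° = 0.5095, so N_q = e^(π×0.5095)·tan²(58.5°) = 4.957 × 2.663 = 13.2.
N_c = (13.2 − 1)/tan27° = 23.94.
q = γ·D_f = 18.2 × 0.6 = 10.92 kPa.
c·N_c·s_c = 8 × 23.942 × 1.3 = 249 kPa
q·N_q = 10.92 × 13.199 = 144.13 kPa
0.5·γ·B·N_γ·s_γ = 0.5 × 18.2 × 3.78 × 9.46 × 0.8 = 260.32 kPa
q_ult = 249 + 144.13 + 260.32 = 653.46 kPa.

q_ult ≈ 650 kPa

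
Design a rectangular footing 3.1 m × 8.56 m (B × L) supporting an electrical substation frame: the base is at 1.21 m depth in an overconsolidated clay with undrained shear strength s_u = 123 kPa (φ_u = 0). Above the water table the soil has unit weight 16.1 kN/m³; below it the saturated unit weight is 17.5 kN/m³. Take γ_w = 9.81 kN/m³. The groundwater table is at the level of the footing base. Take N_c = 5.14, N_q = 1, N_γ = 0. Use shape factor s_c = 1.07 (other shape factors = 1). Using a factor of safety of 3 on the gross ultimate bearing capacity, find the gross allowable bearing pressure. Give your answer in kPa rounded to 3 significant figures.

Overburden at base level: q = 16.1 × 1.21 = 19.481 kPa.
Cohesion term c·N_c·s_c = 123 × 5.14 × 1.07 = 676.48 kPa; surcharge term q·N_q = 19.481 × 1 = 19.481 kPa.
q_ult = 676.48 + 19.481 = 695.96 kPa.
q_all = 695.96 / 3 = 231.99 kPa.

q_all ≈ 232 kPa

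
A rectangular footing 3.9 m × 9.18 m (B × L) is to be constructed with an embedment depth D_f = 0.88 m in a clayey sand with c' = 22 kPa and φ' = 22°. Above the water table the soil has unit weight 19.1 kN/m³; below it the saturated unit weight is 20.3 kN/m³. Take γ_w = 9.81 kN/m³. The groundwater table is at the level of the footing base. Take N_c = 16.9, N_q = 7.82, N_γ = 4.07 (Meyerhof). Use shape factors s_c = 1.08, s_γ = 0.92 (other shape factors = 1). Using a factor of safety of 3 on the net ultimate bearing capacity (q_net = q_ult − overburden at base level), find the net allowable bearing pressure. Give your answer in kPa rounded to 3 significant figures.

q_all(net) ≈ 198 kPa

q = γ·D_f = 19.1 × 0.88 = 16.808 kPa.
For the ½γBN_γ term take γ' = 20.3 − 9.81 = 10.49 kN/m³ (soil below base is submerged).
c·N_c·s_c = 22 × 16.9 × 1.08 = 401.54 kPa
q·N_q = 16.808 × 7.82 = 131.44 kPa
0.5·γ·B·N_γ·s_γ = 0.5 × 10.49 × 3.9 × 4.07 × 0.92 = 76.594 kPa
q_ult = 401.54 + 131.44 + 76.594 = 609.58 kPa.
q_net = 609.58 − 16.808 = 592.77 kPa.
q_all(net) = 592.77 / 3 = 197.59 kPa.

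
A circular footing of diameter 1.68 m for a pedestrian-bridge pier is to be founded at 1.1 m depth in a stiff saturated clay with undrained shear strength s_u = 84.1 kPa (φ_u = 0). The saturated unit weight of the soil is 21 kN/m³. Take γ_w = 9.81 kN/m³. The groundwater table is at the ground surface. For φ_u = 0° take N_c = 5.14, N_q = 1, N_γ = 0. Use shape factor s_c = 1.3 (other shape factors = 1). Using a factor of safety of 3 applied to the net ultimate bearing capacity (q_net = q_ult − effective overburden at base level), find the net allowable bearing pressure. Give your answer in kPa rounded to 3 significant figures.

Water table at ground surface, so effective unit weight γ' = 21 − 9.81 = 11.19 kN/m³ is used throughout; overburden q = 11.19 × 1.1 = 12.309 kPa.
Cohesion term c·N_c·s_c = 84.1 × 5.14 × 1.3 = 561.96 kPa; surcharge term q·N_q = 12.309 × 1 = 12.309 kPa.
q_ult = 561.96 + 12.309 = 574.27 kPa.
Net ultimate: q_net = 574.27 − 12.309 = 561.96 kPa.
q_all(net) = 561.96 / 3 = 187.32 kPa.

q_all(net) ≈ 187 kPa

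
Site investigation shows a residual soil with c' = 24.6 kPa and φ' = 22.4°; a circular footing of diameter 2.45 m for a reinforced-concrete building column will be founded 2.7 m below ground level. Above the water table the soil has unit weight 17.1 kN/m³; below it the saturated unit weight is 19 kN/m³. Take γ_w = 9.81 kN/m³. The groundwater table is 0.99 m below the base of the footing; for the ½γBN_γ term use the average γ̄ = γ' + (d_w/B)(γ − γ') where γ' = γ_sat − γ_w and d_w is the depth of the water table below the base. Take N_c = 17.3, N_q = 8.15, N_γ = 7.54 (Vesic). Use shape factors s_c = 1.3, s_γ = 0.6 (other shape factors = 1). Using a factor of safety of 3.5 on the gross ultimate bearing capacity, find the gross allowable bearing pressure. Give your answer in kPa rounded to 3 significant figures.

q_all ≈ 285 kPa

q = γ·D_f = 17.1 × 2.7 = 46.17 kPa.
γ' = 9.19 kN/m³; averaging over the depth B below the base, γ̄ = γ' + (d_w/B)(γ − γ') = 12.386 kN/m³.
c·N_c·s_c = 24.6 × 17.3 × 1.3 = 553.25 kPa
q·N_q = 46.17 × 8.15 = 376.29 kPa
0.5·γ·B·N_γ·s_γ = 0.5 × 12.386 × 2.45 × 7.54 × 0.6 = 68.644 kPa
q_ult = 553.25 + 376.29 + 68.644 = 998.18 kPa.
q_all = 998.18 / 3.5 = 285.2 kPa.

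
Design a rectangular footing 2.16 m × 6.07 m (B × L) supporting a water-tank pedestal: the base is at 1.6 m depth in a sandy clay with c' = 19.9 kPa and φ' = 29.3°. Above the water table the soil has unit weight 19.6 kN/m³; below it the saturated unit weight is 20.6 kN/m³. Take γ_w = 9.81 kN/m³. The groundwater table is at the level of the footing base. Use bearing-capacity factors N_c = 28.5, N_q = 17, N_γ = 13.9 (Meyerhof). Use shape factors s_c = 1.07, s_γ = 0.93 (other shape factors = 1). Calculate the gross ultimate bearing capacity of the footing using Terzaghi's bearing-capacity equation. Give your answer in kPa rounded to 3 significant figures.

q = γ·D_f = 19.6 × 1.6 = 31.36 kPa.
For the ½γBN_γ term take γ' = 20.6 − 9.81 = 10.79 kN/m³ (soil below base is submerged).
c·N_c·s_c = 19.9 × 28.5 × 1.07 = 606.85 kPa
q·N_q = 31.36 × 17 = 533.12 kPa
0.5·γ·B·N_γ·s_γ = 0.5 × 10.79 × 2.16 × 13.9 × 0.93 = 150.64 kPa
q_ult = 606.85 + 533.12 + 150.64 = 1290.6 kPa.

q_ult ≈ 1290 kPa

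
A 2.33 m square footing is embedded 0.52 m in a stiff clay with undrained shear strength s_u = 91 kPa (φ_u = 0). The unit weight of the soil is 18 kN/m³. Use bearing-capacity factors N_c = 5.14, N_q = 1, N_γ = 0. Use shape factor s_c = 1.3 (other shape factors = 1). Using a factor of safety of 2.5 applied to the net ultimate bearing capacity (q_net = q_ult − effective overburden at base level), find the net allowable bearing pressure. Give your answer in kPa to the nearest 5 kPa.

q = γ·D_f = 18 × 0.52 = 9.36 kPa.
c·N_c·s_c = 91 × 5.14 × 1.3 = 608.06 kPa
q·N_q = 9.36 × 1 = 9.36 kPa
q_ult = 608.06 + 9.36 = 617.42 kPa.
Net ultimate: q_net = 617.42 − 9.36 = 608.06 kPa.
q_all(net) = 608.06 / 2.5 = 243.22 kPa.

q_all(net) ≈ 245 kPa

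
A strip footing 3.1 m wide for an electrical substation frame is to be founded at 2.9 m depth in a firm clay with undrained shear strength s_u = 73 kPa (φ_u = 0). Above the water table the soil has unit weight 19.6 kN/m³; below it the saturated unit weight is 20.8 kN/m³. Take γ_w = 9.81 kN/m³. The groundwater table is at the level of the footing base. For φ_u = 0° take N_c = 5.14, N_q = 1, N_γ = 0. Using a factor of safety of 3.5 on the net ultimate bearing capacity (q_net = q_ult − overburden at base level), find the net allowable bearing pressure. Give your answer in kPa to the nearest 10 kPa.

q_all(net) ≈ 110 kPa

Effective surcharge at the founding depth q = γ·D_f = 19.6 × 2.9 = 56.84 kPa.
q_ult = c·N_c + q·N_q
     = 73 × 5.14 + 56.84 × 1
     = 375.22 + 56.84 = 432.06 kPa.
q_net = 432.06 − 56.84 = 375.22 kPa.
q_all(net) = 375.22 / 3.5 = 107.21 kPa.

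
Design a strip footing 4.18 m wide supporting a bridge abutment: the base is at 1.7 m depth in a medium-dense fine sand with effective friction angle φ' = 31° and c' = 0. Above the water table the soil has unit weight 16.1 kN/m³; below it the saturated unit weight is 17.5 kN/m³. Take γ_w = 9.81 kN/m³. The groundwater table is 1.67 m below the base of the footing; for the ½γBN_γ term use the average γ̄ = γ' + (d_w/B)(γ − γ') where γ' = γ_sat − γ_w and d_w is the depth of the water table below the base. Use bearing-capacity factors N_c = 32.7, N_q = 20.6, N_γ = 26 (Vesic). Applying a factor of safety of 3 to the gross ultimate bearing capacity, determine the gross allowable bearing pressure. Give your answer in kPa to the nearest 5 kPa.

q_all ≈ 390 kPa

q = γ·D_f = 16.1 × 1.7 = 27.37 kPa.
γ' = 7.69 kN/m³; averaging over the depth B below the base, γ̄ = γ' + (d_w/B)(γ − γ') = 11.05 kN/m³.
q·N_q = 27.37 × 20.6 = 563.82 kPa
0.5·γ·B·N_γ = 0.5 × 11.05 × 4.18 × 26 = 600.46 kPa
q_ult = 563.82 + 600.46 = 1164.3 kPa.
q_all = q_ult / FS = 1164.3 / 3 = 388.09 kPa.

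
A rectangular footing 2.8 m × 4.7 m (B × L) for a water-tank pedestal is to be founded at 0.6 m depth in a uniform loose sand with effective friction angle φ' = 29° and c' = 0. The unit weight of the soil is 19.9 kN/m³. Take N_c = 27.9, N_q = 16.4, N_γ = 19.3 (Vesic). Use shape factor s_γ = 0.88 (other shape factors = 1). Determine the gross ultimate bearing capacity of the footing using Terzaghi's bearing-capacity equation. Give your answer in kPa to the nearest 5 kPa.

q_ult ≈ 670 kPa

Overburden at base level: q = 19.9 × 0.6 = 11.94 kPa.
Surcharge term q·N_q = 11.94 × 16.4 = 195.82 kPa; self-weight term 0.5·γ·B·N_γ·s_γ = 0.5 × 19.9 × 2.8 × 19.3 × 0.88 = 473.17 kPa.
q_ult = 195.82 + 473.17 = 668.99 kPa.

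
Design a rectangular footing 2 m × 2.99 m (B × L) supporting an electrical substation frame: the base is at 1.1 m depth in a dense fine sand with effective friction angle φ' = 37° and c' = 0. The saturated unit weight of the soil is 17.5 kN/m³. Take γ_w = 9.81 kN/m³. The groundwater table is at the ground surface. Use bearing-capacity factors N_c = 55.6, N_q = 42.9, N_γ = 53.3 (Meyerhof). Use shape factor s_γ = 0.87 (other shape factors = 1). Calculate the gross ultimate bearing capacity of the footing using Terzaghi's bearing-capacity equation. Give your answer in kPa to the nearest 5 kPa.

q_ult ≈ 720 kPa

Water table at ground surface, so effective unit weight γ' = 17.5 − 9.81 = 7.69 kN/m³ is used throughout; overburden q = 7.69 × 1.1 = 8.459 kPa; the same γ' applies in the ½γBN_γ term.
Surcharge term q·N_q = 8.459 × 42.9 = 362.89 kPa; self-weight term 0.5·γ·B·N_γ·s_γ = 0.5 × 7.69 × 2 × 53.3 × 0.87 = 356.59 kPa.
q_ult = 362.89 + 356.59 = 719.48 kPa.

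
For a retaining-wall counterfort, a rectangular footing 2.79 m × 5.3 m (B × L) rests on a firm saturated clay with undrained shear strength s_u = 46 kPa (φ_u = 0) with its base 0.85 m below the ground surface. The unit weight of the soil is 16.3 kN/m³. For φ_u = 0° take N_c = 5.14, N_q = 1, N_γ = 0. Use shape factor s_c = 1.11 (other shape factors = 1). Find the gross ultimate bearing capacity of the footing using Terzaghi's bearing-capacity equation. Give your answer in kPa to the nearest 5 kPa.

q_ult ≈ 275 kPa

q = γ·D_f = 16.3 × 0.85 = 13.855 kPa.
c·N_c·s_c = 46 × 5.14 × 1.11 = 262.45 kPa
q·N_q = 13.855 × 1 = 13.855 kPa
q_ult = 262.45 + 13.855 = 276.3 kPa.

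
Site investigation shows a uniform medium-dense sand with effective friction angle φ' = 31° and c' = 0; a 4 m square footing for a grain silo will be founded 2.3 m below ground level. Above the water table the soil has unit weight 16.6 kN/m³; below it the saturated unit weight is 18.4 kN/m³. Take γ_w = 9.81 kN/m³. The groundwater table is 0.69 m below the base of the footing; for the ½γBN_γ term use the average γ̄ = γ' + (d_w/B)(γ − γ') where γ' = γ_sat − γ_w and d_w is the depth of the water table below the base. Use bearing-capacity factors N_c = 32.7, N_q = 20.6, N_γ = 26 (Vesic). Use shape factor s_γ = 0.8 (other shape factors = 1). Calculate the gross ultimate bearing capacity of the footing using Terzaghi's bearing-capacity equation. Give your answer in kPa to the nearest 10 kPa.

q = γ·D_f = 16.6 × 2.3 = 38.18 kPa.
γ' = 8.59 kN/m³; averaging over the depth B below the base, γ̄ = γ' + (d_w/B)(γ − γ') = 9.9717 kN/m³.
q·N_q = 38.18 × 20.6 = 786.51 kPa
0.5·γ·B·N_γ·s_γ = 0.5 × 9.9717 × 4 × 26 × 0.8 = 414.82 kPa
q_ult = 786.51 + 414.82 = 1201.3 kPa.

q_ult ≈ 1200 kPa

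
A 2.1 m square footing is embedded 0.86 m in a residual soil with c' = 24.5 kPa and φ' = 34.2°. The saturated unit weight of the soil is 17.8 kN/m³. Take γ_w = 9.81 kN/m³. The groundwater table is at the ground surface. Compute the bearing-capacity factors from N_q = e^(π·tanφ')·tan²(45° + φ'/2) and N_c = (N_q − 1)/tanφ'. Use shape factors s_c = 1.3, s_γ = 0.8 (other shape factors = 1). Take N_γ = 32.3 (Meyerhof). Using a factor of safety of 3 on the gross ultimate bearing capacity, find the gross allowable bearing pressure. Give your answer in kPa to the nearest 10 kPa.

q_all ≈ 600 kPa

N_q = e^(π·tan34.2°)·tan²(62.1°) = 30.17; N_c = (N_q − 1)/tanφ' = 42.92.
Water table at ground surface, so effective unit weight γ' = 17.8 − 9.81 = 7.99 kN/m³ is used throughout; overburden q = 7.99 × 0.86 = 6.8714 kPa; the same γ' applies in the ½γBN_γ term.
Cohesion term c·N_c·s_c = 24.5 × 42.919 × 1.3 = 1367 kPa; surcharge term q·N_q = 6.8714 × 30.168 = 207.29 kPa; self-weight term 0.5·γ·B·N_γ·s_γ = 0.5 × 7.99 × 2.1 × 32.3 × 0.8 = 216.78 kPa.
q_ult = 1367 + 207.29 + 216.78 = 1791 kPa.
q_all = 1791 / 3 = 597.02 kPa.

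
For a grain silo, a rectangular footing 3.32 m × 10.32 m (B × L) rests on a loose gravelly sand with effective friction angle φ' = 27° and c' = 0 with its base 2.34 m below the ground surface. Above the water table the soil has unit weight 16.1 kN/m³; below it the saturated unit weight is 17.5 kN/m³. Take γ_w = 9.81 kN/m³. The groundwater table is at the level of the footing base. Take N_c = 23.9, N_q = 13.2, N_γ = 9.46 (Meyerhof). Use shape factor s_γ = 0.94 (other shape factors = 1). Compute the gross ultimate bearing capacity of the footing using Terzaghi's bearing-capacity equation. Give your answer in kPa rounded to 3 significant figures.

q = γ·D_f = 16.1 × 2.34 = 37.674 kPa.
For the ½γBN_γ term take γ' = 17.5 − 9.81 = 7.69 kN/m³ (soil below base is submerged).
q·N_q = 37.674 × 13.2 = 497.3 kPa
0.5·γ·B·N_γ·s_γ = 0.5 × 7.69 × 3.32 × 9.46 × 0.94 = 113.52 kPa
q_ult = 497.3 + 113.52 = 610.81 kPa.

q_ult ≈ 611 kPa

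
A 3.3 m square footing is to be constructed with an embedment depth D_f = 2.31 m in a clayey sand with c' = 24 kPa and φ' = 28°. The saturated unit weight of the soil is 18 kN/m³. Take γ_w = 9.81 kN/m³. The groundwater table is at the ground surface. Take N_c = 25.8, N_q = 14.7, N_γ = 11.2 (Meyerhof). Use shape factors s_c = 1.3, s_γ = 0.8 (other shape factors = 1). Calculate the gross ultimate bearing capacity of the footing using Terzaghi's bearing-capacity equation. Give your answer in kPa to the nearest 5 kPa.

q_ult ≈ 1205 kPa

With the water table at the surface the whole profile is submerged: γ' = 18 − 9.81 = 8.19 kN/m³, so q = γ'·D_f = 18.919 kPa; the same γ' applies in the ½γBN_γ term.
q_ult = c·N_c·s_c + q·N_q + 0.5·γ·B·N_γ·s_γ
     = 24 × 25.8 × 1.3 + 18.919 × 14.7 + 0.5 × 8.19 × 3.3 × 11.2 × 0.8
     = 804.96 + 278.11 + 121.08 = 1204.1 kPa.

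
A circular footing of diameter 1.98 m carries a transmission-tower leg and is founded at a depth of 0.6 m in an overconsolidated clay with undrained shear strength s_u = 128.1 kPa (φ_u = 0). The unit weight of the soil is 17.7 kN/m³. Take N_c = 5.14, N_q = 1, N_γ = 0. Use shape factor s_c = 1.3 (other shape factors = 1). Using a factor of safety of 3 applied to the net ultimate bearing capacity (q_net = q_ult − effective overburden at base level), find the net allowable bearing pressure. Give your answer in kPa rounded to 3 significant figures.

q = γ·D_f = 17.7 × 0.6 = 10.62 kPa.
c·N_c·s_c = 128.1 × 5.14 × 1.3 = 855.96 kPa
q·N_q = 10.62 × 1 = 10.62 kPa
q_ult = 855.96 + 10.62 = 866.58 kPa.
Net ultimate: q_net = 866.58 − 10.62 = 855.96 kPa.
q_all(net) = 855.96 / 3 = 285.32 kPa.

q_all(net) ≈ 285 kPa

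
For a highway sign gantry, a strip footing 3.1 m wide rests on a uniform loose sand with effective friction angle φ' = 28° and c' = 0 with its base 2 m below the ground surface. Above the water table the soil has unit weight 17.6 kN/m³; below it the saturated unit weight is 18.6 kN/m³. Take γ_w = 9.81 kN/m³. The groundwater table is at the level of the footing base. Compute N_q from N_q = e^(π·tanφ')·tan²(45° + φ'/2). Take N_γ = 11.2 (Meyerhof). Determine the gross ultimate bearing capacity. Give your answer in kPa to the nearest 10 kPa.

q_ult ≈ 670 kPa

tan28° = 0.5317, so N_q = e^(π×0.5317)·tan²(59°) = 5.314 × 2.77 = 14.72.
Overburden at base level: q = 17.6 × 2 = 35.2 kPa.
Below the base the soil is submerged, so the ½γBN_γ term uses γ' = 18.6 − 9.81 = 8.79 kN/m³.
Surcharge term q·N_q = 35.2 × 14.72 = 518.14 kPa; self-weight term 0.5·γ·B·N_γ = 0.5 × 8.79 × 3.1 × 11.2 = 152.59 kPa.
q_ult = 518.14 + 152.59 = 670.73 kPa.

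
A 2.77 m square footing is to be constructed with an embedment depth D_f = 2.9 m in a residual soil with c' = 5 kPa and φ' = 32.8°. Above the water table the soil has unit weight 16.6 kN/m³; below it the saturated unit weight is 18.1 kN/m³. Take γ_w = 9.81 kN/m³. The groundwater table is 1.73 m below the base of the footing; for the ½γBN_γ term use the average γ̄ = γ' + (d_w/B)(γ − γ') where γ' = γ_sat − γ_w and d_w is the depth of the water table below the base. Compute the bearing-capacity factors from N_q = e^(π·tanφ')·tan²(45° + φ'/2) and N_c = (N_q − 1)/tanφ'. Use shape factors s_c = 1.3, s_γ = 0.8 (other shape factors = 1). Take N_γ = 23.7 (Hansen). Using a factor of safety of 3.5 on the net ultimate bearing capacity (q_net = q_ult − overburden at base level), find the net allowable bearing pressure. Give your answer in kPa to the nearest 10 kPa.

q_all(net) ≈ 510 kPa

N_q = e^(π·tan32.8°)·tan²(61.4°) = 25.48; N_c = (N_q − 1)/tanφ' = 37.98.
Effective surcharge at the founding depth q = γ·D_f = 16.6 × 2.9 = 48.14 kPa.
With d_w = 1.73 m < B, γ̄ = 8.29 + (1.73/2.77) × (16.6 − 8.29) = 13.48 kN/m³.
q_ult = c·N_c·s_c + q·N_q + 0.5·γ·B·N_γ·s_γ
     = 5 × 37.98 × 1.3 + 48.14 × 25.477 + 0.5 × 13.48 × 2.77 × 23.7 × 0.8
     = 246.87 + 1226.4 + 353.98 = 1827.3 kPa.
q_net = 1827.3 − 48.14 = 1779.2 kPa.
q_all(net) = 1779.2 / 3.5 = 508.33 kPa.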